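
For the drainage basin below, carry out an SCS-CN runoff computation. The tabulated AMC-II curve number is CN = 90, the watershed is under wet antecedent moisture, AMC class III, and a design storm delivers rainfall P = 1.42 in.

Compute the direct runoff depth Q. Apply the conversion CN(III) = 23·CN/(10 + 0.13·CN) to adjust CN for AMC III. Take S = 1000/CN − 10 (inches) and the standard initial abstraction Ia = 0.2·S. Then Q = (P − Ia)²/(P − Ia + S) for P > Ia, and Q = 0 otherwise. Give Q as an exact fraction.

CN(III) from CN(II)=90: (23·90)/(10 + 0.13·90) = 20700/217 ≈ 95.392
Retention S: 1000/CN − 10 with CN=95.392 → S = 100/207 ≈ 0.483 in
Initial abstraction Ia = S/5 = (100/207)/5 = 20/207 ≈ 0.097 in
Since P=1.420 > Ia=0.097: effective rainfall P−Ia = 13697/10350 in
Q: (13697/10350)² ÷ (18697/10350) = 187607809/193513950 in (≈ 0.969 in)

Q = 187607809/193513950 in ≈ 0.969 in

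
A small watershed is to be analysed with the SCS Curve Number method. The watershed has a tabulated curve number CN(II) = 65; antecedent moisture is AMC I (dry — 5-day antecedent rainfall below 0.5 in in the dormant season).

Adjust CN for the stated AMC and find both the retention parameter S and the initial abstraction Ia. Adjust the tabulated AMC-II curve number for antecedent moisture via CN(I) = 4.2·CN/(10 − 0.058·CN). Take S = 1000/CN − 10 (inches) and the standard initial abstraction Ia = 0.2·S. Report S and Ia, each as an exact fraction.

S = 500/39 in ≈ 12.821 in; Ia = 100/39 in ≈ 2.564 in

Adjust CN=65 to AMC I: 4.2·65/(10 − 0.058·65) → 273 ÷ (623/100) = 3900/89 ≈ 43.820
Max retention: S = 1000/(3900/89) − 10 = 500/39 in (≈ 12.821 in)
Ia = 0.2·(500/39) = 100/39 in ≈ 2.564 in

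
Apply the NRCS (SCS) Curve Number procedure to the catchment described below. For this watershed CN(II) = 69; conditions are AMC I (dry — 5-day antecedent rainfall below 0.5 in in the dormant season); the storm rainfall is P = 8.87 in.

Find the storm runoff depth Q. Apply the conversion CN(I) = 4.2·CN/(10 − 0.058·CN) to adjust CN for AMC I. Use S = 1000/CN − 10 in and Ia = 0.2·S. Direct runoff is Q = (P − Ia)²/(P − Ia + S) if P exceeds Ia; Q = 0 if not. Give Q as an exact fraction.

Dry (AMC I): CN(I) = 4.2·69/(10 − 0.058·69) = (1449/5)/(2999/500) = 144900/2999 ≈ 48.316
Retention S: 1000/CN − 10 with CN=48.316 → S = 15500/1449 ≈ 10.697 in
Ia = 0.2·(15500/1449) = 3100/1449 in ≈ 2.139 in
Since P=8.870 > Ia=2.139: effective rainfall P−Ia = 975263/144900 in
Q = (975263/144900)²/((975263/144900) + 15500/1449) = (951137919169/20996010000)/(2525263/144900) = 951137919169/365910608700 in ≈ 2.599 in

Q = 951137919169/365910608700 in ≈ 2.599 in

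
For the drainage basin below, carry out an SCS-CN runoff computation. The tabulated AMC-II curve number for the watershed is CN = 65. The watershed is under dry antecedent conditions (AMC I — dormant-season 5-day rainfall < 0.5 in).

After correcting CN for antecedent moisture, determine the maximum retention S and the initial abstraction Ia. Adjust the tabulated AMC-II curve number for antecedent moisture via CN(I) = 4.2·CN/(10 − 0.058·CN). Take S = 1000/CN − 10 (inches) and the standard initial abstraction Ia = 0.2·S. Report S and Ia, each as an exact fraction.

Dry (AMC I): CN(I) = 4.2·65/(10 − 0.058·65) = 273/(623/100) = 3900/89 ≈ 43.820
S = 1000/(3900/89) − 10 = 500/39 in ≈ 12.821 in
Ia = 0.2·(500/39) = 100/39 in ≈ 2.564 in

S = 500/39 in ≈ 12.821 in; Ia = 100/39 in ≈ 2.564 in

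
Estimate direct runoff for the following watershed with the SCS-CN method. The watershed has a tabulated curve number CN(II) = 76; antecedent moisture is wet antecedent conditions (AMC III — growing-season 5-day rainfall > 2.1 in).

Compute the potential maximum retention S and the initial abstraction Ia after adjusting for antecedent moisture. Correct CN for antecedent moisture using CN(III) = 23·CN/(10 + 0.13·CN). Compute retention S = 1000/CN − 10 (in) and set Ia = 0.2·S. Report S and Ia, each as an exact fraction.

Wet (AMC III): CN(III) = 23·76/(10 + 0.13·76) = 1748/(497/25) = 43700/497 ≈ 87.928
Retention S: 1000/CN − 10 with CN=87.928 → S = 600/437 ≈ 1.373 in
Ia = 0.2·(600/437) = 120/437 in ≈ 0.275 in

S = 600/437 in ≈ 1.373 in; Ia = 120/437 in ≈ 0.275 in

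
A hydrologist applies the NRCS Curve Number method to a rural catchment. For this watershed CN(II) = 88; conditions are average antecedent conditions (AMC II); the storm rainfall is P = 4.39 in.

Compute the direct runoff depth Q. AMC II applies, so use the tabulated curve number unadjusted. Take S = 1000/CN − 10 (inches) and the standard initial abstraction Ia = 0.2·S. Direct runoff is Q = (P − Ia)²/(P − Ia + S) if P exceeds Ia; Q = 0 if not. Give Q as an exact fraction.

CN(II) = 88; AMC II needs no correction.
Retention S: 1000/CN − 10 with CN=88.000 → S = 15/11 ≈ 1.364 in
Initial abstraction Ia = S/5 = (15/11)/5 = 3/11 ≈ 0.273 in
Since P=4.390 > Ia=0.273: effective rainfall P−Ia = 4529/1100 in
Q: (4529/1100)² ÷ (6029/1100) = 20511841/6631900 in (≈ 3.093 in)

Q = 20511841/6631900 in ≈ 3.093 in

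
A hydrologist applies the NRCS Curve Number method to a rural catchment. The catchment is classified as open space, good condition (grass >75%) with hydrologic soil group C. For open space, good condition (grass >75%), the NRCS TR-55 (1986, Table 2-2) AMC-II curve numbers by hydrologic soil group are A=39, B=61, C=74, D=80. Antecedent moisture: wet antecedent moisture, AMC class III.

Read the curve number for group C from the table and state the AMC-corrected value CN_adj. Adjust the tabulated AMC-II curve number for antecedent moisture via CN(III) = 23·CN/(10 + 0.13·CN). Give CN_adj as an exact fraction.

NRCS table: open space, good condition (grass >75%), soil group C → CN(II) = 74
CN(III) from CN(II)=74: (23·74)/(10 + 0.13·74) = 85100/981 ≈ 86.748

CN_adj = 85100/981 ≈ 86.748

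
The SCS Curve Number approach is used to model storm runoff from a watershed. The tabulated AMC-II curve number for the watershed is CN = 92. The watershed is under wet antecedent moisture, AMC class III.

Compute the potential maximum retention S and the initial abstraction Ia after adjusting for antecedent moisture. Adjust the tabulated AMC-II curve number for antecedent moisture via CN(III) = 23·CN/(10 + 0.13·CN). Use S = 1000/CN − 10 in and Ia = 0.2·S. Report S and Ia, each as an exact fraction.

S = 200/529 in ≈ 0.378 in; Ia = 40/529 in ≈ 0.076 in

CN(III) from CN(II)=92: (23·92)/(10 + 0.13·92) = 52900/549 ≈ 96.357
S = 1000/(52900/549) − 10 = 200/529 in ≈ 0.378 in
Ia = 0.2·(200/529) = 40/529 in ≈ 0.076 in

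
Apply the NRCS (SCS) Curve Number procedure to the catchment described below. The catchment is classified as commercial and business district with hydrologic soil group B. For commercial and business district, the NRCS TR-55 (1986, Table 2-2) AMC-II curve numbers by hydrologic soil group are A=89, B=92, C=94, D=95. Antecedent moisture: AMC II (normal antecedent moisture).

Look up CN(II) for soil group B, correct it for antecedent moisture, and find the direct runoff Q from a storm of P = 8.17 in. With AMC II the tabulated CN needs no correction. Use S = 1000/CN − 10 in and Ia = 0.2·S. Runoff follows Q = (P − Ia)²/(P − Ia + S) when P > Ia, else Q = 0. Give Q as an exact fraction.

Q = 338228881/46899300 in ≈ 7.212 in

NRCS table: commercial and business district, soil group B → CN(II) = 92
CN(II) = 92; AMC II needs no correction.
Max retention: S = 1000/92 − 10 = 20/23 in (≈ 0.870 in)
Initial abstraction Ia = S/5 = (20/23)/5 = 4/23 ≈ 0.174 in
Excess rainfall: 8.170 − 0.174 = 7.996 in; P > Ia so Q > 0
Runoff Q = (P−Ia)²/(P−Ia+S) = (7.996)²/(7.996+0.870) = 338228881/46899300 ≈ 7.212 in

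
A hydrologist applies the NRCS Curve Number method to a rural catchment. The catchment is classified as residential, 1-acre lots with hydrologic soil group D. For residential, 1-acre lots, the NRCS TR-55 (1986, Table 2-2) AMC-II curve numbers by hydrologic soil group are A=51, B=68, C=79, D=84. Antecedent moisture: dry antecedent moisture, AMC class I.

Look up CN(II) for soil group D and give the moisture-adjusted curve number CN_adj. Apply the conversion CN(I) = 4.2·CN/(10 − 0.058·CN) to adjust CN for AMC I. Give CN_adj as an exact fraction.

CN_adj = 44100/641 ≈ 68.799

NRCS table: residential, 1-acre lots, soil group D → CN(II) = 84
Dry (AMC I): CN(I) = 4.2·84/(10 − 0.058·84) = (1764/5)/(641/125) = 44100/641 ≈ 68.799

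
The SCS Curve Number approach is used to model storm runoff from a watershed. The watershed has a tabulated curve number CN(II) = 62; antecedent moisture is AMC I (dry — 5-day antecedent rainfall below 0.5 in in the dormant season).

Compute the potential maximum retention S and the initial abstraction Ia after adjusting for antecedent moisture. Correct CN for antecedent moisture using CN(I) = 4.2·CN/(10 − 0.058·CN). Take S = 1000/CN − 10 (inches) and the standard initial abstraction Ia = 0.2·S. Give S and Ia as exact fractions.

CN(I) from CN(II)=62: (4.2·62)/(10 − 0.058·62) = 65100/1601 ≈ 40.662
Retention S: 1000/CN − 10 with CN=40.662 → S = 9500/651 ≈ 14.593 in
Ia = 0.2S: 0.2·14.593 = 2.919 in (exactly 1900/651)

S = 9500/651 in ≈ 14.593 in; Ia = 1900/651 in ≈ 2.919 in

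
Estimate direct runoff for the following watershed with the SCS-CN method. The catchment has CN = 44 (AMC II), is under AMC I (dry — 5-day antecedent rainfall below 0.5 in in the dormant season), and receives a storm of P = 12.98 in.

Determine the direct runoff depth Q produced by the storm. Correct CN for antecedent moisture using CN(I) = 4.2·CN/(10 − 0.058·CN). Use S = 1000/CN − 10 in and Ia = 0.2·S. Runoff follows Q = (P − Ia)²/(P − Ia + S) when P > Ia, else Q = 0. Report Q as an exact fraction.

CN(I) from CN(II)=44: (4.2·44)/(10 − 0.058·44) = 3300/133 ≈ 24.812
S = 1000/(3300/133) − 10 = 1000/33 in ≈ 30.303 in
Initial abstraction Ia = S/5 = (1000/33)/5 = 200/33 ≈ 6.061 in
Excess rainfall: 12.980 − 6.061 = 6.919 in; P > Ia so Q > 0
Q: (11417/1650)² ÷ (61417/1650) = 130347889/101338050 in (≈ 1.286 in)

Q = 130347889/101338050 in ≈ 1.286 in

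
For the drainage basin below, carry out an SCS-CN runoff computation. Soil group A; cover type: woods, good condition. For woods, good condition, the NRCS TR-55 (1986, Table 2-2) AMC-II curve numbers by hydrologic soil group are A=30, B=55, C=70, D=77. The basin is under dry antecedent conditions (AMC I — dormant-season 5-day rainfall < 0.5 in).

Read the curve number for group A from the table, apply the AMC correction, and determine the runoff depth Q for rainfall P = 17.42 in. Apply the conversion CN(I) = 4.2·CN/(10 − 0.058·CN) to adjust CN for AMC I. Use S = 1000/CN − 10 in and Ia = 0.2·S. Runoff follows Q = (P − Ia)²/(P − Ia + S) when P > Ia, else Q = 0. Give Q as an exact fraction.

Q = 8059921/12527550 in ≈ 0.643 in

NRCS table: woods, good condition, soil group A → CN(II) = 30
Dry (AMC I): CN(I) = 4.2·30/(10 − 0.058·30) = 126/(413/50) = 900/59 ≈ 15.254
S = 1000/(900/59) − 10 = 500/9 in ≈ 55.556 in
Ia = 0.2·(500/9) = 100/9 in ≈ 11.111 in
Since P=17.420 > Ia=11.111: effective rainfall P−Ia = 2839/450 in
Q: (2839/450)² ÷ (27839/450) = 8059921/12527550 in (≈ 0.643 in)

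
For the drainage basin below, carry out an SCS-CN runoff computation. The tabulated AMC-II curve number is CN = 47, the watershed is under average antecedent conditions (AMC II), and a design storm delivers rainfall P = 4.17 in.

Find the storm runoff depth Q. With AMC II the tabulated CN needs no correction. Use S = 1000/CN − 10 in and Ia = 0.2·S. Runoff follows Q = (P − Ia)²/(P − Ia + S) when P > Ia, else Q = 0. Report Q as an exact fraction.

AMC II — tabulated CN = 47 applies directly.
Retention S: 1000/CN − 10 with CN=47.000 → S = 530/47 ≈ 11.277 in
Ia = 0.2S: 0.2·11.277 = 2.255 in (exactly 106/47)
Excess rainfall: 4.170 − 2.255 = 1.915 in; P > Ia so Q > 0
Q = (8999/4700)²/((8999/4700) + 530/47) = (80982001/22090000)/(61999/4700) = 80982001/291395300 in ≈ 0.278 in

Q = 80982001/291395300 in ≈ 0.278 in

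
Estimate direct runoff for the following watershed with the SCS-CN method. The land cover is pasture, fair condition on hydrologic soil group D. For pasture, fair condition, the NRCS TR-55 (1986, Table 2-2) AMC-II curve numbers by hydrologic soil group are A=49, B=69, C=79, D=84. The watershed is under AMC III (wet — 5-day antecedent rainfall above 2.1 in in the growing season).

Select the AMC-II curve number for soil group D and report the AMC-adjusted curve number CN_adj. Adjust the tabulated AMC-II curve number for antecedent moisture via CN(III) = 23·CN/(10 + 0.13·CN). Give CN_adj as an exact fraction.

NRCS table: pasture, fair condition, soil group D → CN(II) = 84
Adjust CN=84 to AMC III: 23·84/(10 + 0.13·84) → 1932 ÷ (523/25) = 48300/523 ≈ 92.352

CN_adj = 48300/523 ≈ 92.352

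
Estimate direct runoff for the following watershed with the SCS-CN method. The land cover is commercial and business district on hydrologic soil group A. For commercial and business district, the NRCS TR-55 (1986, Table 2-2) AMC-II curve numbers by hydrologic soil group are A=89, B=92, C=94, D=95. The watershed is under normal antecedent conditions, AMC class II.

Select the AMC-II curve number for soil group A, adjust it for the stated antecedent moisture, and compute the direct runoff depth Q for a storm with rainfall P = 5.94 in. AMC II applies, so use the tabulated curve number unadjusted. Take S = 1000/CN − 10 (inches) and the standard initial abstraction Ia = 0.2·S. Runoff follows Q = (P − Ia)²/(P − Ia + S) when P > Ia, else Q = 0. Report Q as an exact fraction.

NRCS table: commercial and business district, soil group A → CN(II) = 89
CN(II) = 89; AMC II needs no correction.
Max retention: S = 1000/89 − 10 = 110/89 in (≈ 1.236 in)
Initial abstraction Ia = S/5 = (110/89)/5 = 22/89 ≈ 0.247 in
Excess rainfall: 5.940 − 0.247 = 5.693 in; P > Ia so Q > 0
Q: (25333/4450)² ÷ (30833/4450) = 58341899/12473350 in (≈ 4.677 in)

Q = 58341899/12473350 in ≈ 4.677 in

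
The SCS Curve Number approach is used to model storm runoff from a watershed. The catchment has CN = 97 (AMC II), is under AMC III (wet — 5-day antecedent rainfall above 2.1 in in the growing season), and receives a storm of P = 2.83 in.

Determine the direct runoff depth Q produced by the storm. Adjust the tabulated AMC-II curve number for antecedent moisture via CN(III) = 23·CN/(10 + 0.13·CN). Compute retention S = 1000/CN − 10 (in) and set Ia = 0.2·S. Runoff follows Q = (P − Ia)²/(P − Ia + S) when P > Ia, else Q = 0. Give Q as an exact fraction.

Q = 391091389129/146213716300 in ≈ 2.675 in

Wet (AMC III): CN(III) = 23·97/(10 + 0.13·97) = 2231/(2261/100) = 223100/2261 ≈ 98.673
Max retention: S = 1000/(223100/2261) − 10 = 300/2231 in (≈ 0.134 in)
Initial abstraction Ia = S/5 = (300/2231)/5 = 60/2231 ≈ 0.027 in
P − Ia = 2.830 − 0.027 = 625373/223100 ≈ 2.803 in (> 0, runoff occurs)
Q: (625373/223100)² ÷ (655373/223100) = 391091389129/146213716300 in (≈ 2.675 in)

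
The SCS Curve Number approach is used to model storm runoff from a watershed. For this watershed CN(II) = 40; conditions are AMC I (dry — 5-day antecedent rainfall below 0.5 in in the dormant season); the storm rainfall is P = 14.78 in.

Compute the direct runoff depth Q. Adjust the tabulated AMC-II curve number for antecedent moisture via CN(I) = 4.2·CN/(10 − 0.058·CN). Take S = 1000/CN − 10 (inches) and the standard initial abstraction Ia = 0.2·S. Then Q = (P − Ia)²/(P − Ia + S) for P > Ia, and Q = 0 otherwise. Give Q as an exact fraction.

CN(I) from CN(II)=40: (4.2·40)/(10 − 0.058·40) = 175/8 ≈ 21.875
Max retention: S = 1000/(175/8) − 10 = 250/7 in (≈ 35.714 in)
Ia = 0.2·(250/7) = 50/7 in ≈ 7.143 in
Since P=14.780 > Ia=7.143: effective rainfall P−Ia = 2673/350 in
Runoff Q = (P−Ia)²/(P−Ia+S) = (7.637)²/(7.637+35.714) = 7144929/5310550 ≈ 1.345 in

Q = 7144929/5310550 in ≈ 1.345 in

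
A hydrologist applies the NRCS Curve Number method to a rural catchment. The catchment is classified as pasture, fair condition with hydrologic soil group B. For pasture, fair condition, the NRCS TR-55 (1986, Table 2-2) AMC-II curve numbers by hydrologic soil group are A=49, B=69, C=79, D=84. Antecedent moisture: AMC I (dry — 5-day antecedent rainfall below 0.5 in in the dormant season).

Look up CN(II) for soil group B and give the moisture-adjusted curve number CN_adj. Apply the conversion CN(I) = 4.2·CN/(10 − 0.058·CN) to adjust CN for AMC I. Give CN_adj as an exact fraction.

CN_adj = 144900/2999 ≈ 48.316

NRCS table: pasture, fair condition, soil group B → CN(II) = 69
CN(I) from CN(II)=69: (4.2·69)/(10 − 0.058·69) = 144900/2999 ≈ 48.316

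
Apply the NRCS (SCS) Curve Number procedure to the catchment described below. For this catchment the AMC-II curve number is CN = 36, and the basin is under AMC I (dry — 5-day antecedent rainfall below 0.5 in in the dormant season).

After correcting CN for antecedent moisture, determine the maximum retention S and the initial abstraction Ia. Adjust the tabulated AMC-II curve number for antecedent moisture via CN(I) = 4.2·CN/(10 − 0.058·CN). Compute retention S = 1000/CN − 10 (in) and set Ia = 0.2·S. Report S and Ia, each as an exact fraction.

S = 8000/189 in ≈ 42.328 in; Ia = 1600/189 in ≈ 8.466 in

CN(I) from CN(II)=36: (4.2·36)/(10 − 0.058·36) = 18900/989 ≈ 19.110
Max retention: S = 1000/(18900/989) − 10 = 8000/189 in (≈ 42.328 in)
Initial abstraction Ia = S/5 = (8000/189)/5 = 1600/189 ≈ 8.466 in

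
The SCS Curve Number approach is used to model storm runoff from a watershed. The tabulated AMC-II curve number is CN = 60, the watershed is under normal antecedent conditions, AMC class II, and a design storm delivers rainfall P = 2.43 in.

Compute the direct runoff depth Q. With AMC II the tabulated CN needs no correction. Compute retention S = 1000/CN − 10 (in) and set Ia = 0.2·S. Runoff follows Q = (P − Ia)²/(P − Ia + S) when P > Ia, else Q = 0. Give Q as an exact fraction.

Average conditions: CN = 60 (no AMC adjustment).
Max retention: S = 1000/60 − 10 = 20/3 in (≈ 6.667 in)
Initial abstraction Ia = S/5 = (20/3)/5 = 4/3 ≈ 1.333 in
Excess rainfall: 2.430 − 1.333 = 1.097 in; P > Ia so Q > 0
Runoff Q = (P−Ia)²/(P−Ia+S) = (1.097)²/(1.097+6.667) = 108241/698700 ≈ 0.155 in

Q = 108241/698700 in ≈ 0.155 in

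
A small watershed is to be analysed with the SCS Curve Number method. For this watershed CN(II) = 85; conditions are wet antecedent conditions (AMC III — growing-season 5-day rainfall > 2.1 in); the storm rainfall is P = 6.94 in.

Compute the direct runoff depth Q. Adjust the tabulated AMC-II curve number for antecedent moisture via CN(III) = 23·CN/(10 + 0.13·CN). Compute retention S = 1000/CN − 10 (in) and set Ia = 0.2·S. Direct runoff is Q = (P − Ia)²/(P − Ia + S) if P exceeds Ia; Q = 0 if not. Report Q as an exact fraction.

Adjust CN=85 to AMC III: 23·85/(10 + 0.13·85) → 1955 ÷ (421/20) = 39100/421 ≈ 92.874
S = 1000/(39100/421) − 10 = 300/391 in ≈ 0.767 in
Ia = 0.2S: 0.2·0.767 = 0.153 in (exactly 60/391)
Excess rainfall: 6.940 − 0.153 = 6.787 in; P > Ia so Q > 0
Q = (132677/19550)²/((132677/19550) + 300/391) = (17603186329/382202500)/(147677/19550) = 17603186329/2887085350 in ≈ 6.097 in

Q = 17603186329/2887085350 in ≈ 6.097 in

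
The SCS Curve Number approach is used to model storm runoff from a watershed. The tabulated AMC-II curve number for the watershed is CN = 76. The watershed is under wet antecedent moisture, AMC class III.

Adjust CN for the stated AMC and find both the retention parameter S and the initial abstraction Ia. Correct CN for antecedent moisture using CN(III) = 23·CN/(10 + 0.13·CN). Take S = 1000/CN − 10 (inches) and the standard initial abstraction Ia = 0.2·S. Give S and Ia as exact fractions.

S = 600/437 in ≈ 1.373 in; Ia = 120/437 in ≈ 0.275 in

Adjust CN=76 to AMC III: 23·76/(10 + 0.13·76) → 1748 ÷ (497/25) = 43700/497 ≈ 87.928
Max retention: S = 1000/(43700/497) − 10 = 600/437 in (≈ 1.373 in)
Ia = 0.2S: 0.2·1.373 = 0.275 in (exactly 120/437)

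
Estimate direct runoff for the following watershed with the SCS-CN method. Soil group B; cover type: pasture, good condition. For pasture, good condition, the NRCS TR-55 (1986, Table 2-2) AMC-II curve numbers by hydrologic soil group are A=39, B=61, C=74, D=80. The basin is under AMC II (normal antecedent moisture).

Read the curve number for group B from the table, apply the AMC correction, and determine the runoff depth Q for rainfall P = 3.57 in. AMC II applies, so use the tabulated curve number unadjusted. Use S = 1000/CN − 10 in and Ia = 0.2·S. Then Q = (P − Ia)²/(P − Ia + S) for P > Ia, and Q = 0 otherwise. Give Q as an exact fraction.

NRCS table: pasture, good condition, soil group B → CN(II) = 61
Average conditions: CN = 61 (no AMC adjustment).
Retention S: 1000/CN − 10 with CN=61.000 → S = 390/61 ≈ 6.393 in
Ia = 0.2S: 0.2·6.393 = 1.279 in (exactly 78/61)
P − Ia = 3.570 − 1.279 = 13977/6100 ≈ 2.291 in (> 0, runoff occurs)
Runoff Q = (P−Ia)²/(P−Ia+S) = (2.291)²/(2.291+6.393) = 65118843/107719900 ≈ 0.605 in

Q = 65118843/107719900 in ≈ 0.605 in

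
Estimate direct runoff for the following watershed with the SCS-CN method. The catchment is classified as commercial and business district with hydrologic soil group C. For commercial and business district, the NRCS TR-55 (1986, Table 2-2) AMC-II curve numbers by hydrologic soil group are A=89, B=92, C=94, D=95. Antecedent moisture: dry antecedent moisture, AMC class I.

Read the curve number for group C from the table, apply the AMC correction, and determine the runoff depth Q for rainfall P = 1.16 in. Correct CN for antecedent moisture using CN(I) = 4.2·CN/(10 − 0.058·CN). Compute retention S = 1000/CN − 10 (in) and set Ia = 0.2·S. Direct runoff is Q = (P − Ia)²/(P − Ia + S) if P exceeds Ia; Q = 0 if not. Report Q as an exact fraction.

Q = 49575681/160724725 in ≈ 0.308 in

NRCS table: commercial and business district, soil group C → CN(II) = 94
CN(I) from CN(II)=94: (4.2·94)/(10 − 0.058·94) = 32900/379 ≈ 86.807
Retention S: 1000/CN − 10 with CN=86.807 → S = 500/329 ≈ 1.520 in
Ia = 0.2·(500/329) = 100/329 in ≈ 0.304 in
Excess rainfall: 1.160 − 0.304 = 0.856 in; P > Ia so Q > 0
Q = (7041/8225)²/((7041/8225) + 500/329) = (49575681/67650625)/(19541/8225) = 49575681/160724725 in ≈ 0.308 in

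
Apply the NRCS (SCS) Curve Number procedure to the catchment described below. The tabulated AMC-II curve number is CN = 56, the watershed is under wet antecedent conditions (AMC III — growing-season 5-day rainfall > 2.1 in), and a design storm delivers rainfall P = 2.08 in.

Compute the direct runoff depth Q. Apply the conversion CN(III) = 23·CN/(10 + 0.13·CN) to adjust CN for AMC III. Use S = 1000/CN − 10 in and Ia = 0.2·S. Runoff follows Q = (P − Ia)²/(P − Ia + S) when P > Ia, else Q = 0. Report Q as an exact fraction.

CN(III) from CN(II)=56: (23·56)/(10 + 0.13·56) = 4025/54 ≈ 74.537
S = 1000/(4025/54) − 10 = 550/161 in ≈ 3.416 in
Initial abstraction Ia = S/5 = (550/161)/5 = 110/161 ≈ 0.683 in
Excess rainfall: 2.080 − 0.683 = 1.397 in; P > Ia so Q > 0
Q: (5622/4025)² ÷ (19372/4025) = 7901721/19493075 in (≈ 0.405 in)

Q = 7901721/19493075 in ≈ 0.405 in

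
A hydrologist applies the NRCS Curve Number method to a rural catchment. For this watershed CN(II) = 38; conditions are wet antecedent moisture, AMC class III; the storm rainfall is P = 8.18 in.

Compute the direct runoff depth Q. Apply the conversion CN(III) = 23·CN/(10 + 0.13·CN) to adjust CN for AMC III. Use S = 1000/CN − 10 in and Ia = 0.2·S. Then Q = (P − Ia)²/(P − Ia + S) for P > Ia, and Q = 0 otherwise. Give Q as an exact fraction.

Wet (AMC III): CN(III) = 23·38/(10 + 0.13·38) = 874/(747/50) = 43700/747 ≈ 58.501
S = 1000/(43700/747) − 10 = 3100/437 in ≈ 7.094 in
Ia = 0.2·(3100/437) = 620/437 in ≈ 1.419 in
P − Ia = 8.180 − 1.419 = 147733/21850 ≈ 6.761 in (> 0, runoff occurs)
Q = (147733/21850)²/((147733/21850) + 3100/437) = (21825039289/477422500)/(302733/21850) = 21825039289/6614716050 in ≈ 3.299 in

Q = 21825039289/6614716050 in ≈ 3.299 in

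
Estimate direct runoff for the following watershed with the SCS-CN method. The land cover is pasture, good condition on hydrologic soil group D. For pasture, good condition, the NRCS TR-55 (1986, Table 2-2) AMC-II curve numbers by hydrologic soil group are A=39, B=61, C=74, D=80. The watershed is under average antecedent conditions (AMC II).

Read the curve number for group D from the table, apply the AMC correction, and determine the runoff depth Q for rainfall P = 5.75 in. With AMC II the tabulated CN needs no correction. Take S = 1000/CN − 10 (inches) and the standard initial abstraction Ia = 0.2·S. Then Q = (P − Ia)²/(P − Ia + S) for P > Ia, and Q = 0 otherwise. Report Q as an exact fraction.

NRCS table: pasture, good condition, soil group D → CN(II) = 80
AMC II — tabulated CN = 80 applies directly.
Max retention: S = 1000/80 − 10 = 5/2 in (≈ 2.500 in)
Initial abstraction Ia = S/5 = (5/2)/5 = 1/2 ≈ 0.500 in
Since P=5.750 > Ia=0.500: effective rainfall P−Ia = 21/4 in
Runoff Q = (P−Ia)²/(P−Ia+S) = (5.250)²/(5.250+2.500) = 441/124 ≈ 3.556 in

Q = 441/124 in ≈ 3.556 in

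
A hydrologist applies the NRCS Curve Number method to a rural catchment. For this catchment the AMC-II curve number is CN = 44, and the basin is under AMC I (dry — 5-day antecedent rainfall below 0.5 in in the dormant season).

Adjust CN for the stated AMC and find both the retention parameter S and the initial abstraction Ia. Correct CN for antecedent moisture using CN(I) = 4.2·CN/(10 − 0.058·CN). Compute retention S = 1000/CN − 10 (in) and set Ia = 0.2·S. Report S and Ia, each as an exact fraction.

S = 1000/33 in ≈ 30.303 in; Ia = 200/33 in ≈ 6.061 in

CN(I) from CN(II)=44: (4.2·44)/(10 − 0.058·44) = 3300/133 ≈ 24.812
Max retention: S = 1000/(3300/133) − 10 = 1000/33 in (≈ 30.303 in)
Initial abstraction Ia = S/5 = (1000/33)/5 = 200/33 ≈ 6.061 in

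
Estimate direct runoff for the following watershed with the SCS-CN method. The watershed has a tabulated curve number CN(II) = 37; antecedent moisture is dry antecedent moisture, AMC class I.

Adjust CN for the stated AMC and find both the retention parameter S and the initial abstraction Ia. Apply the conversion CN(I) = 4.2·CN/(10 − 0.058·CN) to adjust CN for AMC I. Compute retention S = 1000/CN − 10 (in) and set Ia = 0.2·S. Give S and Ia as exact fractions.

S = 1500/37 in ≈ 40.541 in; Ia = 300/37 in ≈ 8.108 in

Dry (AMC I): CN(I) = 4.2·37/(10 − 0.058·37) = (777/5)/(3927/500) = 3700/187 ≈ 19.786
Max retention: S = 1000/(3700/187) − 10 = 1500/37 in (≈ 40.541 in)
Ia = 0.2S: 0.2·40.541 = 8.108 in (exactly 300/37)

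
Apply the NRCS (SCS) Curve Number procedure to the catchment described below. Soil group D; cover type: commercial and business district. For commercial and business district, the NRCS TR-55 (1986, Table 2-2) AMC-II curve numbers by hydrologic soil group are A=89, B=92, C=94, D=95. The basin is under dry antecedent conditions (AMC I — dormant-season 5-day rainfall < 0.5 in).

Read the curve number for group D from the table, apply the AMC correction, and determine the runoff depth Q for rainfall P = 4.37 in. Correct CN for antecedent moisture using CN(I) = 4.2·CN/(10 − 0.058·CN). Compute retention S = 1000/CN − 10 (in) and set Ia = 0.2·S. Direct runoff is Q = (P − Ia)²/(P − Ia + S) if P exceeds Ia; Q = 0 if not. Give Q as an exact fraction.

Q = 27015195769/8553083700 in ≈ 3.159 in

NRCS table: commercial and business district, soil group D → CN(II) = 95
Dry (AMC I): CN(I) = 4.2·95/(10 − 0.058·95) = 399/(449/100) = 39900/449 ≈ 88.864
Max retention: S = 1000/(39900/449) − 10 = 500/399 in (≈ 1.253 in)
Initial abstraction Ia = S/5 = (500/399)/5 = 100/399 ≈ 0.251 in
P − Ia = 4.370 − 0.251 = 164363/39900 ≈ 4.119 in (> 0, runoff occurs)
Q: (164363/39900)² ÷ (214363/39900) = 27015195769/8553083700 in (≈ 3.159 in)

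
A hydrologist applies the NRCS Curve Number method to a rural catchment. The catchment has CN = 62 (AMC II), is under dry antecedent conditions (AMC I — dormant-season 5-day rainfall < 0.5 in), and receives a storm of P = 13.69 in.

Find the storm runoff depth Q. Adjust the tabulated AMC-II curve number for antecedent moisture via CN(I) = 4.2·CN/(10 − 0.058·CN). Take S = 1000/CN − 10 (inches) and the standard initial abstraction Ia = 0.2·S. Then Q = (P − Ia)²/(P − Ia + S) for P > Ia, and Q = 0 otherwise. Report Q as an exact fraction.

Q = 491708085961/107494356900 in ≈ 4.574 in

CN(I) from CN(II)=62: (4.2·62)/(10 − 0.058·62) = 65100/1601 ≈ 40.662
Max retention: S = 1000/(65100/1601) − 10 = 9500/651 in (≈ 14.593 in)
Initial abstraction Ia = S/5 = (9500/651)/5 = 1900/651 ≈ 2.919 in
P − Ia = 13.690 − 2.919 = 701219/65100 ≈ 10.771 in (> 0, runoff occurs)
Q: (701219/65100)² ÷ (1651219/65100) = 491708085961/107494356900 in (≈ 4.574 in)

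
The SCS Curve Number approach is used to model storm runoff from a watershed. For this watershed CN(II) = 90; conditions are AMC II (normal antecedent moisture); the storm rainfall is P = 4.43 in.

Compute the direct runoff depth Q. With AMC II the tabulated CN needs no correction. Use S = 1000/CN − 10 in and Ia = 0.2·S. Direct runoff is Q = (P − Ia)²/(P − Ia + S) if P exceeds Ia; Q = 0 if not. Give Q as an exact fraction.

Q = 14341369/4308300 in ≈ 3.329 in

AMC II — tabulated CN = 90 applies directly.
Max retention: S = 1000/90 − 10 = 10/9 in (≈ 1.111 in)
Ia = 0.2S: 0.2·1.111 = 0.222 in (exactly 2/9)
Excess rainfall: 4.430 − 0.222 = 4.208 in; P > Ia so Q > 0
Q: (3787/900)² ÷ (4787/900) = 14341369/4308300 in (≈ 3.329 in)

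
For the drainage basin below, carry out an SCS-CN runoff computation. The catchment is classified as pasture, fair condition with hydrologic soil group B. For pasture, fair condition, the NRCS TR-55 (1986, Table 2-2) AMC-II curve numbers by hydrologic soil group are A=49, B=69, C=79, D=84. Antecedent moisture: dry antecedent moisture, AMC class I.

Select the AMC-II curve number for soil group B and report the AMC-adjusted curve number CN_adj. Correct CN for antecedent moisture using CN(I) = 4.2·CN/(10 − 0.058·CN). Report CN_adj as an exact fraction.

CN_adj = 144900/2999 ≈ 48.316

NRCS table: pasture, fair condition, soil group B → CN(II) = 69
Adjust CN=69 to AMC I: 4.2·69/(10 − 0.058·69) → (1449/5) ÷ (2999/500) = 144900/2999 ≈ 48.316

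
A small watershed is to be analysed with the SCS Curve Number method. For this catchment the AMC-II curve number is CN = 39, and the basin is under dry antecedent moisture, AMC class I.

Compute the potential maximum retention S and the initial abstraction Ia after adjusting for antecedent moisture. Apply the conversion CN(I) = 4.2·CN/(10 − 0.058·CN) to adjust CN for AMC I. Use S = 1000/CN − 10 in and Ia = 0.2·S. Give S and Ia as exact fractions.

S = 30500/819 in ≈ 37.241 in; Ia = 6100/819 in ≈ 7.448 in

Adjust CN=39 to AMC I: 4.2·39/(10 − 0.058·39) → (819/5) ÷ (3869/500) = 81900/3869 ≈ 21.168
S = 1000/(81900/3869) − 10 = 30500/819 in ≈ 37.241 in
Ia = 0.2S: 0.2·37.241 = 7.448 in (exactly 6100/819)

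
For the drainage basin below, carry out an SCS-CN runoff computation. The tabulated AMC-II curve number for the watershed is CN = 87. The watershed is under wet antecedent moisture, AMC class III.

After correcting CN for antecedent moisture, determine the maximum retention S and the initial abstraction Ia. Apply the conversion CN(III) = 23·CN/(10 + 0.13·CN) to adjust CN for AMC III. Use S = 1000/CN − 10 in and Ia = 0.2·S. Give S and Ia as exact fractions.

Adjust CN=87 to AMC III: 23·87/(10 + 0.13·87) → 2001 ÷ (2131/100) = 200100/2131 ≈ 93.900
Max retention: S = 1000/(200100/2131) − 10 = 1300/2001 in (≈ 0.650 in)
Initial abstraction Ia = S/5 = (1300/2001)/5 = 260/2001 ≈ 0.130 in

S = 1300/2001 in ≈ 0.650 in; Ia = 260/2001 in ≈ 0.130 in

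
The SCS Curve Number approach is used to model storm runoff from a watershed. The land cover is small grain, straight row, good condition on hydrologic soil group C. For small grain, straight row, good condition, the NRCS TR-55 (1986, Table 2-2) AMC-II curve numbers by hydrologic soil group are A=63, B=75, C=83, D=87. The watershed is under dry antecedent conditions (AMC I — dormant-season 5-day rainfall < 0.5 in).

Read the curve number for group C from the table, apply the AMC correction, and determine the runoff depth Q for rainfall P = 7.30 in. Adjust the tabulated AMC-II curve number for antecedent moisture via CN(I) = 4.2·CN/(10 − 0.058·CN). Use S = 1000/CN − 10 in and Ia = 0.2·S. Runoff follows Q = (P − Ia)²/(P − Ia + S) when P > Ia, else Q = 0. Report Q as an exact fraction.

Q = 12152637121/3403015770 in ≈ 3.571 in

NRCS table: small grain, straight row, good condition, soil group C → CN(II) = 83
Dry (AMC I): CN(I) = 4.2·83/(10 − 0.058·83) = (1743/5)/(2593/500) = 174300/2593 ≈ 67.219
Retention S: 1000/CN − 10 with CN=67.219 → S = 8500/1743 ≈ 4.877 in
Ia = 0.2S: 0.2·4.877 = 0.975 in (exactly 1700/1743)
Since P=7.300 > Ia=0.975: effective rainfall P−Ia = 110239/17430 in
Q = (110239/17430)²/((110239/17430) + 8500/1743) = (12152637121/303804900)/(195239/17430) = 12152637121/3403015770 in ≈ 3.571 in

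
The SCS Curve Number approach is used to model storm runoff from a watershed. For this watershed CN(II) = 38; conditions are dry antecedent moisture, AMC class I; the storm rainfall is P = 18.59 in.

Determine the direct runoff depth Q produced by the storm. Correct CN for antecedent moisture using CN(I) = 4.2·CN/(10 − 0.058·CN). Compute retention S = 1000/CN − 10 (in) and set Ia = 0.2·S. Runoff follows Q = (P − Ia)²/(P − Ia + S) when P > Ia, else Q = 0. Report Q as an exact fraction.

Q = 186400291081/79071465900 in ≈ 2.357 in

Dry (AMC I): CN(I) = 4.2·38/(10 − 0.058·38) = (798/5)/(1949/250) = 39900/1949 ≈ 20.472
Retention S: 1000/CN − 10 with CN=20.472 → S = 15500/399 ≈ 38.847 in
Ia = 0.2S: 0.2·38.847 = 7.769 in (exactly 3100/399)
P − Ia = 18.590 − 7.769 = 431741/39900 ≈ 10.821 in (> 0, runoff occurs)
Runoff Q = (P−Ia)²/(P−Ia+S) = (10.821)²/(10.821+38.847) = 186400291081/79071465900 ≈ 2.357 in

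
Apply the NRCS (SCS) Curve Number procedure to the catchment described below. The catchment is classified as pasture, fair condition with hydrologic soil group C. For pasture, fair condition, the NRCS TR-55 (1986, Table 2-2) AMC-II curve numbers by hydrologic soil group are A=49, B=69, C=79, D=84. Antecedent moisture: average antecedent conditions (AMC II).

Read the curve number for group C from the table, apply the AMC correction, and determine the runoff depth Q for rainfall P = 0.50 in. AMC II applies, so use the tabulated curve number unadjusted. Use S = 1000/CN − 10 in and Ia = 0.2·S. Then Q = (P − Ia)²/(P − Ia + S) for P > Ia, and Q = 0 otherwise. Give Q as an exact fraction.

NRCS table: pasture, fair condition, soil group C → CN(II) = 79
Average conditions: CN = 79 (no AMC adjustment).
Max retention: S = 1000/79 − 10 = 210/79 in (≈ 2.658 in)
Ia = 0.2·(210/79) = 42/79 in ≈ 0.532 in
P = 0.500 ≤ Ia = 0.532 in: entire storm abstracted, Q = 0.

Q = 0 in ≈ 0.000 in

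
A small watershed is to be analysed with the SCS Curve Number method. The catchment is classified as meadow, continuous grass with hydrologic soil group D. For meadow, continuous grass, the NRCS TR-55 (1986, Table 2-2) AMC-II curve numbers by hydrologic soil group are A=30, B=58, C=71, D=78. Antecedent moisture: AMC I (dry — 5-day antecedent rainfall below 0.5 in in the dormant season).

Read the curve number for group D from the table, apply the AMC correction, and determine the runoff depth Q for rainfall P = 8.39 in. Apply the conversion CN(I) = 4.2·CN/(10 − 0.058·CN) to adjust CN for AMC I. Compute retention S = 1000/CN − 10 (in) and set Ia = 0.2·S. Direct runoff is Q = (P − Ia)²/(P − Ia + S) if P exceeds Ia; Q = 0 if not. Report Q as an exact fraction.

NRCS table: meadow, continuous grass, soil group D → CN(II) = 78
CN(I) from CN(II)=78: (4.2·78)/(10 − 0.058·78) = 81900/1369 ≈ 59.825
S = 1000/(81900/1369) − 10 = 5500/819 in ≈ 6.716 in
Ia = 0.2·(5500/819) = 1100/819 in ≈ 1.343 in
Excess rainfall: 8.390 − 1.343 = 7.047 in; P > Ia so Q > 0
Q: (577141/81900)² ÷ (1127141/81900) = 333091733881/92312847900 in (≈ 3.608 in)

Q = 333091733881/92312847900 in ≈ 3.608 in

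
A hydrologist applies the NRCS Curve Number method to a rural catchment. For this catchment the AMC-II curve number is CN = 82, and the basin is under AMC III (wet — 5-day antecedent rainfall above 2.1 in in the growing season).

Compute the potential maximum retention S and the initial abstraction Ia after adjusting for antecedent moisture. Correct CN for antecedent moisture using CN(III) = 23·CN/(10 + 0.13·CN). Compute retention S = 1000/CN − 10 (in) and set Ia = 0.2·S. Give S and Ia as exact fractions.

S = 900/943 in ≈ 0.954 in; Ia = 180/943 in ≈ 0.191 in

Adjust CN=82 to AMC III: 23·82/(10 + 0.13·82) → 1886 ÷ (1033/50) = 94300/1033 ≈ 91.288
Retention S: 1000/CN − 10 with CN=91.288 → S = 900/943 ≈ 0.954 in
Ia = 0.2·(900/943) = 180/943 in ≈ 0.191 in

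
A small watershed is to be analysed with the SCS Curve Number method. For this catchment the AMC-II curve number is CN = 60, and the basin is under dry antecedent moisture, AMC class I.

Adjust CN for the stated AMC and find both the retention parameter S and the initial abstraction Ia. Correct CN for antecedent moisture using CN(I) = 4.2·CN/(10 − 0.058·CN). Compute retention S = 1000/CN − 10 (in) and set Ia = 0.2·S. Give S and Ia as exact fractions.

CN(I) from CN(II)=60: (4.2·60)/(10 − 0.058·60) = 6300/163 ≈ 38.650
Max retention: S = 1000/(6300/163) − 10 = 1000/63 in (≈ 15.873 in)
Ia = 0.2S: 0.2·15.873 = 3.175 in (exactly 200/63)

S = 1000/63 in ≈ 15.873 in; Ia = 200/63 in ≈ 3.175 in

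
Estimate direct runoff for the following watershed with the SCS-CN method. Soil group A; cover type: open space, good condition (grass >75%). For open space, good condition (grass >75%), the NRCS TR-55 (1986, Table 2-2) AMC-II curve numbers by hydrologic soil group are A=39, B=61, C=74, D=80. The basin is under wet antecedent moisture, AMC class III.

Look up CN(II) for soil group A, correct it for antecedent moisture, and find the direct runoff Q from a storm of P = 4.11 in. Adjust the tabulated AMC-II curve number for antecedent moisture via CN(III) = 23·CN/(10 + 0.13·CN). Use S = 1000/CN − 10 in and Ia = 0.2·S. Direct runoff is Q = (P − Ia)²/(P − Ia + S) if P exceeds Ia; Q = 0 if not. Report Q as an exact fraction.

Q = 60844608889/76843029900 in ≈ 0.792 in

NRCS table: open space, good condition (grass >75%), soil group A → CN(II) = 39
CN(III) from CN(II)=39: (23·39)/(10 + 0.13·39) = 89700/1507 ≈ 59.522
Retention S: 1000/CN − 10 with CN=59.522 → S = 6100/897 ≈ 6.800 in
Ia = 0.2S: 0.2·6.800 = 1.360 in (exactly 1220/897)
P − Ia = 4.110 − 1.360 = 246667/89700 ≈ 2.750 in (> 0, runoff occurs)
Runoff Q = (P−Ia)²/(P−Ia+S) = (2.750)²/(2.750+6.800) = 60844608889/76843029900 ≈ 0.792 in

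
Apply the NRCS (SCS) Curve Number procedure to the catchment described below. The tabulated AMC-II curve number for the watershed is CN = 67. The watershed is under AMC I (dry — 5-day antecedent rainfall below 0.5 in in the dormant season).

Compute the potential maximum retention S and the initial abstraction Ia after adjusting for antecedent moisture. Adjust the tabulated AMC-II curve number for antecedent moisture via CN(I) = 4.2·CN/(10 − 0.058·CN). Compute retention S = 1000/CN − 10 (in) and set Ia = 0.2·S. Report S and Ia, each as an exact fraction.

Adjust CN=67 to AMC I: 4.2·67/(10 − 0.058·67) → (1407/5) ÷ (3057/500) = 46900/1019 ≈ 46.026
S = 1000/(46900/1019) − 10 = 5500/469 in ≈ 11.727 in
Ia = 0.2S: 0.2·11.727 = 2.345 in (exactly 1100/469)

S = 5500/469 in ≈ 11.727 in; Ia = 1100/469 in ≈ 2.345 in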